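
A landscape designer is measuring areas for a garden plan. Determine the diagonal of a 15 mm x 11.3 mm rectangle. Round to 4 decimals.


Shape: rectangle (diagonal via Pythagoras)
Sides: 15 mm and 11.3 mm
Formula: d = sqrt(l^2 + w^2)
l^2 = 225, w^2 = 127.69
l^2 + w^2 = 352.69
d = sqrt(352.69)
d = 18.78
18.78 mm


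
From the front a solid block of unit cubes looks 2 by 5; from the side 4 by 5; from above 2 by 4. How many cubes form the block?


Orthographic views of a solid rectangular block:
Front view 2 x 5 -> length = 2, height = 5
Side view 4 x 5 -> width = 4, height = 5 (consistent)
Top view 2 x 4 -> confirms length = 2, width = 4
The block is 2 x 4 x 5.
Total unit cubes = 2 * 4 * 5 = 40
40 unit cubes


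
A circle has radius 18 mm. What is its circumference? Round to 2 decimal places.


Shape: circle
Radius r = 18 mm
Formula: C = 2 * pi * r
C = 2 * pi * 18
C = 36 * pi
C = 113.1
113.1 mm


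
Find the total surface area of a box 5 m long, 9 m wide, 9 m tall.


Shape: rectangular prism
l = 5 m, w = 9 m, h = 9 m
Formula: SA = 2(lw + lh + wh)
lw = 45, lh = 45, wh = 81
lw + lh + wh = 171
SA = 2 * 171
SA = 342
342 m^2


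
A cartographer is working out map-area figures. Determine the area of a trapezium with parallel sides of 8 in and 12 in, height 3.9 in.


Shape: trapezoid
Parallel sides a = 8 in, b = 12 in; Height h = 3.9 in
Formula: A = (a + b) * h / 2
a + b = 8 + 12 = 20
A = 20 * 3.9 / 2
A = 78 / 2
A = 39
39 in^2


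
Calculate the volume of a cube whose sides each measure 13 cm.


Shape: cube
Side s = 13 cm
Formula: V = s^3
V = 13 * 13 * 13
V = 169 * 13
V = 2197
2197 cm^3


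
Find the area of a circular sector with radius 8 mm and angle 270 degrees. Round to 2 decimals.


Shape: circular sector
Radius r = 8 mm, Angle = 270 degrees
Formula: A = (angle/360) * pi * r^2
r^2 = 64
Fraction of circle = 270/360
A = (270/360) * pi * 64
A = 48 * pi
A = 150.8
150.8 mm^2


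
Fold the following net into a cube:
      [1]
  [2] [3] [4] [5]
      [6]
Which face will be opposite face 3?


Net: cross layout. Take square 3 as the base (bottom).
Fold the four squares in the horizontal row up around 3: 2 -> left, 4 -> right, 5 wraps to the top.
Fold 1 and 6 up from 3: 1 -> back, 6 -> front.
Opposite pairs are therefore: (1, 6), (2, 4), (3, 5).
Face 3 is opposite face 5.
face 5


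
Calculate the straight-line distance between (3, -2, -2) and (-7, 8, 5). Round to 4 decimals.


3D distance between two points
P1 = (3, -2, -2), P2 = (-7, 8, 5)
Formula: d = sqrt((x2-x1)^2 + (y2-y1)^2 + (z2-z1)^2)
dx = -7 - 3 = -10
dy = 8 - -2 = 10
dz = 5 - -2 = 7
dx^2 + dy^2 + dz^2 = 100 + 100 + 49 = 249
d = sqrt(249)
d = 15.7797
15.7797 units


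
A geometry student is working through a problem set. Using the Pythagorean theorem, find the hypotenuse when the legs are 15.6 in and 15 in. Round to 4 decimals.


Shape: right triangle
Legs a = 15.6 in, b = 15 in
Formula: c = sqrt(a^2 + b^2)
a^2 = 243.36, b^2 = 225
a^2 + b^2 = 468.36
c = sqrt(468.36)
c = 21.6416
21.6416 in


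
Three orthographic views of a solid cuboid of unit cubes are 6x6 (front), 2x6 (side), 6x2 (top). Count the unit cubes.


Orthographic views of a solid rectangular block:
Front view 6 x 6 -> length = 6, height = 6
Side view 2 x 6 -> width = 2, height = 6 (consistent)
Top view 6 x 2 -> confirms length = 6, width = 2
The block is 6 x 2 x 6.
Total unit cubes = 6 * 2 * 6 = 72
72 unit cubes


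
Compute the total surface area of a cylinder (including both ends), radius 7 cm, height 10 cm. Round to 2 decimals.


Shape: closed cylinder
Radius r = 7 cm, Height h = 10 cm
Formula: SA = 2*pi*r^2 + 2*pi*r*h = 2*pi*r*(r + h)
r + h = 17
2 * r * (r + h) = 2 * 7 * 17 = 238
SA = 238 * pi
SA = 747.7
747.7 cm^2


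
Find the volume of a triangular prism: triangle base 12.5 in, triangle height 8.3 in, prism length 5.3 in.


Shape: triangular prism
Triangle base = 12.5 in, triangle height = 8.3 in, prism length L = 5.3 in
Formula: V = (1/2 * b * h_tri) * L
Cross-section area = 0.5 * 12.5 * 8.3 = 51.875
V = 51.875 * 5.3
V = 274.9375
274.9375 in^3


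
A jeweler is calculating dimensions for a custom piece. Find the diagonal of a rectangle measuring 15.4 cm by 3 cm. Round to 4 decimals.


Shape: rectangle (diagonal via Pythagoras)
Sides: 15.4 cm and 3 cm
Formula: d = sqrt(l^2 + w^2)
l^2 = 237.16, w^2 = 9
l^2 + w^2 = 246.16
d = sqrt(246.16)
d = 15.6895
15.6895 cm


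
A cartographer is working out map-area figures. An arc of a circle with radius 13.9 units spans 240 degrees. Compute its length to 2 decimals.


Shape: circular arc
Radius r = 13.9 units, Angle = 240 degrees
Formula: L = (angle/360) * 2 * pi * r
2 * pi * r = 27.8 * pi
L = (240/360) * 27.8 * pi
L = 18.533333 * pi
L = 58.22
58.22 units


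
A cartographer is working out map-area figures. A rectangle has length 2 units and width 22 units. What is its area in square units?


Shape: rectangle
Length l = 2 units, Width w = 22 units
Formula: A = l * w
A = 2 * 22
A = 44
44 units^2


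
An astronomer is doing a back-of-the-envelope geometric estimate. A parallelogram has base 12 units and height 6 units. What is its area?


Shape: parallelogram
Base b = 12 units, Height h = 6 units
Formula: A = b * h
A = 12 * 6
A = 72
72 units^2


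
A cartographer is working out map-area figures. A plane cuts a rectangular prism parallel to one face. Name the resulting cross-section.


Solid: rectangular prism
Cutting plane: parallel to one face
Visualize the intersection of the plane with the solid's surface.
The boundary of the cut region is a rectangle.
rectangle


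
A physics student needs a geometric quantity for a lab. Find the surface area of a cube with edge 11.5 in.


Shape: cube
Side s = 11.5 in
A cube has 6 square faces.
Formula: SA = 6 * s^2
s^2 = 132.25
SA = 6 * 132.25
SA = 793.5
793.5 in^2


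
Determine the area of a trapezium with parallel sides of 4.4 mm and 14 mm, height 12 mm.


Shape: trapezoid
Parallel sides a = 4.4 mm, b = 14 mm; Height h = 12 mm
Formula: A = (a + b) * h / 2
a + b = 4.4 + 14 = 18.4
A = 18.4 * 12 / 2
A = 220.8 / 2
A = 110.4
110.4 mm^2


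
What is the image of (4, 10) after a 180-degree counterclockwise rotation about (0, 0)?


Transformation: rotation about the origin
Original point: (4, 10)
Rule for 180 deg: (x, y) -> (-x, -y)
Apply: (4, 10) -> (-4, -10)
(-4, -10)


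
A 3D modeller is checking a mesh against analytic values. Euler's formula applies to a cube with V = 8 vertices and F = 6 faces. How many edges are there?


Polyhedron: cube
Euler's formula for convex polyhedra: V - E + F = 2
Given: V = 8 vertices and F = 6 faces
Solve for E:
E = V + F - 2 = 8 + 6 - 2 = 12
12 edges


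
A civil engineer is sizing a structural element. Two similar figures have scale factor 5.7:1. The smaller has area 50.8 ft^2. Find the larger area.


Linear scale factor k = 5.7
Original area = 50.8 ft^2
Rule: under a linear scaling by k, areas scale by k^2.
k^2 = 5.7^2 = 32.49
New area = 50.8 * 32.49
New area = 1650.492
1650.492 ft^2


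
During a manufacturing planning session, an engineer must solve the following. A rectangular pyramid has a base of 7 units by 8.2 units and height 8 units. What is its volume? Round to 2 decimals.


Shape: rectangular pyramid
Base: 7 units x 8.2 units, Height h = 8 units
Formula: V = (1/3) * base_area * h
base_area = 7 * 8.2 = 57.4
base_area * h = 57.4 * 8 = 459.2
V = 459.2 / 3
V = 153.07
153.07 units^3


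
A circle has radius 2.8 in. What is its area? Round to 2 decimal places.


Shape: circle
Radius r = 2.8 in
Formula: A = pi * r^2
r^2 = 2.8^2 = 7.84
A = pi * 7.84
A = 24.63
24.63 in^2


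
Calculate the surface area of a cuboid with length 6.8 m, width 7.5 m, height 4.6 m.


Shape: rectangular prism
l = 6.8 m, w = 7.5 m, h = 4.6 m
Formula: SA = 2(lw + lh + wh)
lw = 51, lh = 31.28, wh = 34.5
lw + lh + wh = 116.78
SA = 2 * 116.78
SA = 233.56
233.56 m^2


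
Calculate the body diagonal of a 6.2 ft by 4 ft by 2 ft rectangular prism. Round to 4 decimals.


Shape: rectangular box (space diagonal)
l = 6.2 ft, w = 4 ft, h = 2 ft
Visualize: the diagonal of the base, then a right triangle with that diagonal and the height.
Formula: d = sqrt(l^2 + w^2 + h^2)
l^2 + w^2 + h^2 = 38.44 + 16 + 4 = 58.44
d = sqrt(58.44)
d = 7.6446
7.6446 ft


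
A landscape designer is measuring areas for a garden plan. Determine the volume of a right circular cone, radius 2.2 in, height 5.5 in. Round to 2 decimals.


Shape: cone
Radius r = 2.2 in, Height h = 5.5 in
Formula: V = (1/3) * pi * r^2 * h
r^2 = 4.84
pi * r^2 * h = pi * 4.84 * 5.5 = 26.62 * pi
V = 26.62 * pi / 3
V = 27.88
27.88 in^3


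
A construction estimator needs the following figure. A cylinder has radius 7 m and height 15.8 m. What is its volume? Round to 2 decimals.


Shape: cylinder
Radius r = 7 m, Height h = 15.8 m
Formula: V = pi * r^2 * h
r^2 = 49
V = pi * 49 * 15.8
V = 774.2 * pi
V = 2432.22
2432.22 m^3


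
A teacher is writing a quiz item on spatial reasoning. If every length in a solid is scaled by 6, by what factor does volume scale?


Linear scale factor k = 6
Rule: under a linear scaling by k, volumes scale by k^3.
k^3 = 6 * 6 * 6
k^3 = 36 * 6
k^3 = 216
Volume scales by a factor of 216.
216 (dimensionless)


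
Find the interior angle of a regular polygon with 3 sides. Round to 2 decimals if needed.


Shape: regular triangle (3 sides)
Formula: interior angle = (n - 2) * 180 / n
(n - 2) = 1
(n - 2) * 180 = 180
angle = 180 / 3
angle = 60
60 degrees


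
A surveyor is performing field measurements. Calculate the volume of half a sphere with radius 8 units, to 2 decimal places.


Shape: hemisphere (half of a sphere)
Radius r = 8 units
Formula: V = (1/2) * (4/3) * pi * r^3 = (2/3) * pi * r^3
r^3 = 512
(2/3) * 512 = 341.333333
V = 341.333333 * pi
V = 1072.33
1072.33 units^3


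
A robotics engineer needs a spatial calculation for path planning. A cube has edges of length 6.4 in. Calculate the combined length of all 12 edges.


Shape: cube
Side s = 6.4 in
A cube has 12 edges, all equal.
Formula: total edge length = 12 * s
Total = 12 * 6.4
Total = 76.8
76.8 in


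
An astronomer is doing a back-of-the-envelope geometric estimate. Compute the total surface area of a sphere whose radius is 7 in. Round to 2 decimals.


Shape: sphere
Radius r = 7 in
Formula: SA = 4 * pi * r^2
r^2 = 49
SA = 4 * pi * 49
SA = 196 * pi
SA = 615.75
615.75 in^2


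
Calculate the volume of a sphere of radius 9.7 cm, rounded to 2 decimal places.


Shape: sphere
Radius r = 9.7 cm
Formula: V = (4/3) * pi * r^3
r^3 = 912.673
(4/3) * 912.673 = 1216.897333
V = 1216.897333 * pi
V = 3823
3823 cm^3


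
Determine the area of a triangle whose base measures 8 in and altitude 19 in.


Shape: triangle
Base b = 8 in, Height h = 19 in
Formula: A = (1/2) * b * h
A = 0.5 * 8 * 19
A = 0.5 * 152
A = 76
76 in^2


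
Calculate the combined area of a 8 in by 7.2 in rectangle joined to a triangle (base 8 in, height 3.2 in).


Composite shape: rectangle + triangle
Rectangle area = 8 * 7.2 = 57.6
Triangle area = 0.5 * 8 * 3.2 = 12.8
Total = 57.6 + 12.8
Total = 70.4
70.4 in^2


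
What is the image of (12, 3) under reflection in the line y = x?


Transformation: reflection
Original point: (12, 3)
Rule for reflection over y = x: (x, y) -> (y, x)
Apply: (12, 3) -> (3, 12)
(3, 12)


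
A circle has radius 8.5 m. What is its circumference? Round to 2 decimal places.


Shape: circle
Radius r = 8.5 m
Formula: C = 2 * pi * r
C = 2 * pi * 8.5
C = 17 * pi
C = 53.41
53.41 m


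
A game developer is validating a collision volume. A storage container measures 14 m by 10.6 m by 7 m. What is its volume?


Shape: rectangular prism
l = 14 m, w = 10.6 m, h = 7 m
Formula: V = l * w * h
V = 14 * 10.6 * 7
V = 148.4 * 7
V = 1038.8
1038.8 m^3


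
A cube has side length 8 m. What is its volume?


Shape: cube
Side s = 8 m
Formula: V = s^3
V = 8 * 8 * 8
V = 64 * 8
V = 512
512 m^3


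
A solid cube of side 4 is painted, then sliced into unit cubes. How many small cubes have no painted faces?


Large cube: 4 x 4 x 4, cut into unit cubes.
n = 4, so n - 2 = 2
Unpainted cubes form the interior (n - 2)^3 block.
(n - 2)^3 = 2^3 = 8
8 unit cubes


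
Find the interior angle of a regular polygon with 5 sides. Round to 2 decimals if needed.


Shape: regular pentagon (5 sides)
Formula: interior angle = (n - 2) * 180 / n
(n - 2) = 3
(n - 2) * 180 = 540
angle = 540 / 5
angle = 108
108 degrees


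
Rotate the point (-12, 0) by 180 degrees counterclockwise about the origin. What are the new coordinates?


Transformation: rotation about the origin
Original point: (-12, 0)
Rule for 180 deg: (x, y) -> (-x, -y)
Apply: (-12, 0) -> (12, 0)
(12, 0)


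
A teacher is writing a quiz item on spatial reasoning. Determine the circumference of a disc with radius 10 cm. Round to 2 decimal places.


Shape: circle
Radius r = 10 cm
Formula: C = 2 * pi * r
C = 2 * pi * 10
C = 20 * pi
C = 62.83
62.83 cm


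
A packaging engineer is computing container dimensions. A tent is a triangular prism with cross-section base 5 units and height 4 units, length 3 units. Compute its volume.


Shape: triangular prism
Triangle base = 5 units, triangle height = 4 units, prism length L = 3 units
Formula: V = (1/2 * b * h_tri) * L
Cross-section area = 0.5 * 5 * 4 = 10
V = 10 * 3
V = 30
30 units^3


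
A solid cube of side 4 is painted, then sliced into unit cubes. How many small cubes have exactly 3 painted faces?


Large cube: 4 x 4 x 4, cut into unit cubes.
Cubes with 3 painted faces are at the corners. A cube always has 8 corners.
Count = 8
8 unit cubes


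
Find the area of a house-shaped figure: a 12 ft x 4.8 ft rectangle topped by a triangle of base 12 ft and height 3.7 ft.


Composite shape: rectangle + triangle
Rectangle area = 12 * 4.8 = 57.6
Triangle area = 0.5 * 12 * 3.7 = 22.2
Total = 57.6 + 22.2
Total = 79.8
79.8 ft^2


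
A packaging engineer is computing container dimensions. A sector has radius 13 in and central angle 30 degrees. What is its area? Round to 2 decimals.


Shape: circular sector
Radius r = 13 in, Angle = 30 degrees
Formula: A = (angle/360) * pi * r^2
r^2 = 169
Fraction of circle = 30/360
A = (30/360) * pi * 169
A = 14.083333 * pi
A = 44.24
44.24 in^2


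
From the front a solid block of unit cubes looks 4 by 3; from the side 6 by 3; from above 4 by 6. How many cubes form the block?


Orthographic views of a solid rectangular block:
Front view 4 x 3 -> length = 4, height = 3
Side view 6 x 3 -> width = 6, height = 3 (consistent)
Top view 4 x 6 -> confirms length = 4, width = 6
The block is 4 x 6 x 3.
Total unit cubes = 4 * 6 * 3 = 72
72 unit cubes


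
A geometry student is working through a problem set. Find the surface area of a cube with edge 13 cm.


Shape: cube
Side s = 13 cm
A cube has 6 square faces.
Formula: SA = 6 * s^2
s^2 = 169
SA = 6 * 169
SA = 1014
1014 cm^2


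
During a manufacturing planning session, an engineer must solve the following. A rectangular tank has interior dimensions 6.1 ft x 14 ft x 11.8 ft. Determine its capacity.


Shape: rectangular prism
l = 6.1 ft, w = 14 ft, h = 11.8 ft
Formula: V = l * w * h
V = 6.1 * 14 * 11.8
V = 85.4 * 11.8
V = 1007.72
1007.72 ft^3


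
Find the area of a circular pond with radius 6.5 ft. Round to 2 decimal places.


Shape: circle
Radius r = 6.5 ft
Formula: A = pi * r^2
r^2 = 6.5^2 = 42.25
A = pi * 42.25
A = 132.73
132.73 ft^2


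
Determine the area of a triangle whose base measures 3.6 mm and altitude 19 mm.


Shape: triangle
Base b = 3.6 mm, Height h = 19 mm
Formula: A = (1/2) * b * h
A = 0.5 * 3.6 * 19
A = 0.5 * 68.4
A = 34.2
34.2 mm^2


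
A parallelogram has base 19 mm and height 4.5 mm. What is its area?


Shape: parallelogram
Base b = 19 mm, Height h = 4.5 mm
Formula: A = b * h
A = 19 * 4.5
A = 85.5
85.5 mm^2


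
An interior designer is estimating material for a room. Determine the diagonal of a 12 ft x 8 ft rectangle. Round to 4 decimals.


Shape: rectangle (diagonal via Pythagoras)
Sides: 12 ft and 8 ft
Formula: d = sqrt(l^2 + w^2)
l^2 = 144, w^2 = 64
l^2 + w^2 = 208
d = sqrt(208)
d = 14.4222
14.4222 ft


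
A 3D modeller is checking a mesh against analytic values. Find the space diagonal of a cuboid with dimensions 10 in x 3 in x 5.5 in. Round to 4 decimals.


Shape: rectangular box (space diagonal)
l = 10 in, w = 3 in, h = 5.5 in
Visualize: the diagonal of the base, then a right triangle with that diagonal and the height.
Formula: d = sqrt(l^2 + w^2 + h^2)
l^2 + w^2 + h^2 = 100 + 9 + 30.25 = 139.25
d = sqrt(139.25)
d = 11.8004
11.8004 in


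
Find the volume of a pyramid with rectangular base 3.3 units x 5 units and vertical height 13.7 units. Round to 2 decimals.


Shape: rectangular pyramid
Base: 3.3 units x 5 units, Height h = 13.7 units
Formula: V = (1/3) * base_area * h
base_area = 3.3 * 5 = 16.5
base_area * h = 16.5 * 13.7 = 226.05
V = 226.05 / 3
V = 75.35
75.35 units^3


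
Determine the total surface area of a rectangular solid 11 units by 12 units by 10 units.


Shape: rectangular prism
l = 11 units, w = 12 units, h = 10 units
Formula: SA = 2(lw + lh + wh)
lw = 132, lh = 110, wh = 120
lw + lh + wh = 362
SA = 2 * 362
SA = 724
724 units^2


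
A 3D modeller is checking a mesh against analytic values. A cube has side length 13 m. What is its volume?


Shape: cube
Side s = 13 m
Formula: V = s^3
V = 13 * 13 * 13
V = 169 * 13
V = 2197
2197 m^3


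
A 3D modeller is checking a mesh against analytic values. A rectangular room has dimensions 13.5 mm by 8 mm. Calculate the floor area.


Shape: rectangle
Length l = 13.5 mm, Width w = 8 mm
Formula: A = l * w
A = 13.5 * 8
A = 108
108 mm^2


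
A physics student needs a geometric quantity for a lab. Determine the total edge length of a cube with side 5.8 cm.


Shape: cube
Side s = 5.8 cm
A cube has 12 edges, all equal.
Formula: total edge length = 12 * s
Total = 12 * 5.8
Total = 69.6
69.6 cm


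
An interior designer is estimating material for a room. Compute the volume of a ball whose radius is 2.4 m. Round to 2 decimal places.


Shape: sphere
Radius r = 2.4 m
Formula: V = (4/3) * pi * r^3
r^3 = 13.824
(4/3) * 13.824 = 18.432
V = 18.432 * pi
V = 57.91
57.91 m^3


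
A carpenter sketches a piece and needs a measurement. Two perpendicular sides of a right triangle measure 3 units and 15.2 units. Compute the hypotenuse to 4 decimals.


Shape: right triangle
Legs a = 3 units, b = 15.2 units
Formula: c = sqrt(a^2 + b^2)
a^2 = 9, b^2 = 231.04
a^2 + b^2 = 240.04
c = sqrt(240.04)
c = 15.4932
15.4932 units


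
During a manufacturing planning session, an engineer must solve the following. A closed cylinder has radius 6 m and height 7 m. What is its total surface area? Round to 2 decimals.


Shape: closed cylinder
Radius r = 6 m, Height h = 7 m
Formula: SA = 2*pi*r^2 + 2*pi*r*h = 2*pi*r*(r + h)
r + h = 13
2 * r * (r + h) = 2 * 6 * 13 = 156
SA = 156 * pi
SA = 490.09
490.09 m^2


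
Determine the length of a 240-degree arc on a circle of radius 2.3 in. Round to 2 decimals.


Shape: circular arc
Radius r = 2.3 in, Angle = 240 degrees
Formula: L = (angle/360) * 2 * pi * r
2 * pi * r = 4.6 * pi
L = (240/360) * 4.6 * pi
L = 3.066667 * pi
L = 9.63
9.63 in


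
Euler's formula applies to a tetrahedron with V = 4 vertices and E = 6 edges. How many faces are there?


Polyhedron: tetrahedron
Euler's formula for convex polyhedra: V - E + F = 2
Given: V = 4 vertices and E = 6 edges
Solve for F:
F = 2 + E - V = 2 + 6 - 4 = 4
4 faces


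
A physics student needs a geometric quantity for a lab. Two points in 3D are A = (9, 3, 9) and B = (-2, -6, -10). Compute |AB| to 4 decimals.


3D distance between two points
P1 = (9, 3, 9), P2 = (-2, -6, -10)
Formula: d = sqrt((x2-x1)^2 + (y2-y1)^2 + (z2-z1)^2)
dx = -2 - 9 = -11
dy = -6 - 3 = -9
dz = -10 - 9 = -19
dx^2 + dy^2 + dz^2 = 121 + 81 + 361 = 563
d = sqrt(563)
d = 23.7276
23.7276 units


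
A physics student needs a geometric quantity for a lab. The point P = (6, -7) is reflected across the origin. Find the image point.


Transformation: reflection
Original point: (6, -7)
Rule for reflection through the origin: (x, y) -> (-x, -y)
Apply: (6, -7) -> (-6, 7)
(-6, 7)


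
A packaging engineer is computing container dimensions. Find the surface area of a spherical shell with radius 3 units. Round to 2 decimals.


Shape: sphere
Radius r = 3 units
Formula: SA = 4 * pi * r^2
r^2 = 9
SA = 4 * pi * 9
SA = 36 * pi
SA = 113.1
113.1 units^2


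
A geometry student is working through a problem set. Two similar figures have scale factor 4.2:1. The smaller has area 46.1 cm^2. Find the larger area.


Linear scale factor k = 4.2
Original area = 46.1 cm^2
Rule: under a linear scaling by k, areas scale by k^2.
k^2 = 4.2^2 = 17.64
New area = 46.1 * 17.64
New area = 813.204
813.204 cm^2


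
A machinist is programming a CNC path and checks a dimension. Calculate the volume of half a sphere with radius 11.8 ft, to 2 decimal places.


Shape: hemisphere (half of a sphere)
Radius r = 11.8 ft
Formula: V = (1/2) * (4/3) * pi * r^3 = (2/3) * pi * r^3
r^3 = 1643.032
(2/3) * 1643.032 = 1095.354667
V = 1095.354667 * pi
V = 3441.16
3441.16 ft^3


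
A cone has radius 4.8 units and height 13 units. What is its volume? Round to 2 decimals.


Shape: cone
Radius r = 4.8 units, Height h = 13 units
Formula: V = (1/3) * pi * r^2 * h
r^2 = 23.04
pi * r^2 * h = pi * 23.04 * 13 = 299.52 * pi
V = 299.52 * pi / 3
V = 313.66
313.66 units^3


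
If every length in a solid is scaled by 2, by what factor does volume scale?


Linear scale factor k = 2
Rule: under a linear scaling by k, volumes scale by k^3.
k^3 = 2 * 2 * 2
k^3 = 4 * 2
k^3 = 8
Volume scales by a factor of 8.
8 (dimensionless)


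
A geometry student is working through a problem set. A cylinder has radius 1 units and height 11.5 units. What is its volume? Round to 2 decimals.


Shape: cylinder
Radius r = 1 units, Height h = 11.5 units
Formula: V = pi * r^2 * h
r^2 = 1
V = pi * 1 * 11.5
V = 11.5 * pi
V = 36.13
36.13 units^3


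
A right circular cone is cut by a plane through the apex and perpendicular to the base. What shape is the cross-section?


Solid: right circular cone
Cutting plane: through the apex and perpendicular to the base
Visualize the intersection of the plane with the solid's surface.
The boundary of the cut region is a isosceles triangle.
isosceles triangle


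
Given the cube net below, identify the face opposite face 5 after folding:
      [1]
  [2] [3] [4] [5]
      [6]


Net: cross layout. Take square 3 as the base (bottom).
Fold the four squares in the horizontal row up around 3: 2 -> left, 4 -> right, 5 wraps to the top.
Fold 1 and 6 up from 3: 1 -> back, 6 -> front.
Opposite pairs are therefore: (1, 6), (2, 4), (3, 5).
Face 5 is opposite face 3.
face 3


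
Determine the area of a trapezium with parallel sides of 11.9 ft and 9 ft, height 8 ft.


Shape: trapezoid
Parallel sides a = 11.9 ft, b = 9 ft; Height h = 8 ft
Formula: A = (a + b) * h / 2
a + b = 11.9 + 9 = 20.9
A = 20.9 * 8 / 2
A = 167.2 / 2
A = 83.6
83.6 ft^2


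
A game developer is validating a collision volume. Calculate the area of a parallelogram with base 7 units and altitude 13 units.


Shape: parallelogram
Base b = 7 units, Height h = 13 units
Formula: A = b * h
A = 7 * 13
A = 91
91 units^2


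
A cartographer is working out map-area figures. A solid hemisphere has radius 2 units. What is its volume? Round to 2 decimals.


Shape: hemisphere (half of a sphere)
Radius r = 2 units
Formula: V = (1/2) * (4/3) * pi * r^3 = (2/3) * pi * r^3
r^3 = 8
(2/3) * 8 = 5.333333
V = 5.333333 * pi
V = 16.76
16.76 units^3


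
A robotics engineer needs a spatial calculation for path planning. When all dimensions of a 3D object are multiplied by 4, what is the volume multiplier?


Linear scale factor k = 4
Rule: under a linear scaling by k, volumes scale by k^3.
k^3 = 4 * 4 * 4
k^3 = 16 * 4
k^3 = 64
Volume scales by a factor of 64.
64 (dimensionless)


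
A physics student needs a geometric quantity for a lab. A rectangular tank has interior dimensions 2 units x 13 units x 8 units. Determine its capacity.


Shape: rectangular prism
l = 2 units, w = 13 units, h = 8 units
Formula: V = l * w * h
V = 2 * 13 * 8
V = 26 * 8
V = 208
208 units^3


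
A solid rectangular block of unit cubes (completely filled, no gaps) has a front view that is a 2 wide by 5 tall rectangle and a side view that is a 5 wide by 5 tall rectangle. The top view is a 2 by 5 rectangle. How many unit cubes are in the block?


Orthographic views of a solid rectangular block:
Front view 2 x 5 -> length = 2, height = 5
Side view 5 x 5 -> width = 5, height = 5 (consistent)
Top view 2 x 5 -> confirms length = 2, width = 5
The block is 2 x 5 x 5.
Total unit cubes = 2 * 5 * 5 = 50
50 unit cubes


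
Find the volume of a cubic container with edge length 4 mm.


Shape: cube
Side s = 4 mm
Formula: V = s^3
V = 4 * 4 * 4
V = 16 * 4
V = 64
64 mm^3


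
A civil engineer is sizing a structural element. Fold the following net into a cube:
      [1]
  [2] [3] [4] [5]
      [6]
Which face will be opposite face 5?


Net: cross layout. Take square 3 as the base (bottom).
Fold the four squares in the horizontal row up around 3: 2 -> left, 4 -> right, 5 wraps to the top.
Fold 1 and 6 up from 3: 1 -> back, 6 -> front.
Opposite pairs are therefore: (1, 6), (2, 4), (3, 5).
Face 5 is opposite face 3.
face 3


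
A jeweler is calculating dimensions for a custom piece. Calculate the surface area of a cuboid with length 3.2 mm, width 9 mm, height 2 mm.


Shape: rectangular prism
l = 3.2 mm, w = 9 mm, h = 2 mm
Formula: SA = 2(lw + lh + wh)
lw = 28.8, lh = 6.4, wh = 18
lw + lh + wh = 53.2
SA = 2 * 53.2
SA = 106.4
106.4 mm^2


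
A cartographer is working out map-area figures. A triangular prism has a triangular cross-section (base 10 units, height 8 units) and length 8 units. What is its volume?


Shape: triangular prism
Triangle base = 10 units, triangle height = 8 units, prism length L = 8 units
Formula: V = (1/2 * b * h_tri) * L
Cross-section area = 0.5 * 10 * 8 = 40
V = 40 * 8
V = 320
320 units^3


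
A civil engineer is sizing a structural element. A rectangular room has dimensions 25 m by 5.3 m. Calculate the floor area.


Shape: rectangle
Length l = 25 m, Width w = 5.3 m
Formula: A = l * w
A = 25 * 5.3
A = 132.5
132.5 m^2


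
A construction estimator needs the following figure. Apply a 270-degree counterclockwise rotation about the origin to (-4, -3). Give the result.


Transformation: rotation about the origin
Original point: (-4, -3)
Rule for 270 deg counterclockwise: (x, y) -> (y, -x)
Apply: (-4, -3) -> (-3, 4)
(-3, 4)


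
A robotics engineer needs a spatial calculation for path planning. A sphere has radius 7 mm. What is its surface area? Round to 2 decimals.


Shape: sphere
Radius r = 7 mm
Formula: SA = 4 * pi * r^2
r^2 = 49
SA = 4 * pi * 49
SA = 196 * pi
SA = 615.75
615.75 mm^2


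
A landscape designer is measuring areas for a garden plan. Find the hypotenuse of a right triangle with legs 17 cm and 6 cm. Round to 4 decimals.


Shape: right triangle
Legs a = 17 cm, b = 6 cm
Formula: c = sqrt(a^2 + b^2)
a^2 = 289, b^2 = 36
a^2 + b^2 = 325
c = sqrt(325)
c = 18.0278
18.0278 cm


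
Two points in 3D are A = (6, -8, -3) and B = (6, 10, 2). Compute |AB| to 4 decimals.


3D distance between two points
P1 = (6, -8, -3), P2 = (6, 10, 2)
Formula: d = sqrt((x2-x1)^2 + (y2-y1)^2 + (z2-z1)^2)
dx = 6 - 6 = 0
dy = 10 - -8 = 18
dz = 2 - -3 = 5
dx^2 + dy^2 + dz^2 = 0 + 324 + 25 = 349
d = sqrt(349)
d = 18.6815
18.6815 units


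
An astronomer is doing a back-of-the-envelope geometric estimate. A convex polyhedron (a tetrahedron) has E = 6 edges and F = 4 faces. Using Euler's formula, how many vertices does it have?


Polyhedron: tetrahedron
Euler's formula for convex polyhedra: V - E + F = 2
Given: E = 6 edges and F = 4 faces
Solve for V:
V = 2 + E - F = 2 + 6 - 4 = 4
4 vertices


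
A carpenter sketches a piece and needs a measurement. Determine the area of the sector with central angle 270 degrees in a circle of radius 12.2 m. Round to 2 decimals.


Shape: circular sector
Radius r = 12.2 m, Angle = 270 degrees
Formula: A = (angle/360) * pi * r^2
r^2 = 148.84
Fraction of circle = 270/360
A = (270/360) * pi * 148.84
A = 111.63 * pi
A = 350.7
350.7 m^2


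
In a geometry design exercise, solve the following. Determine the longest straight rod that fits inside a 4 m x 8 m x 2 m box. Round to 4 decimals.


Shape: rectangular box (space diagonal)
l = 4 m, w = 8 m, h = 2 m
Visualize: the diagonal of the base, then a right triangle with that diagonal and the height.
Formula: d = sqrt(l^2 + w^2 + h^2)
l^2 + w^2 + h^2 = 16 + 64 + 4 = 84
d = sqrt(84)
d = 9.1652
9.1652 m


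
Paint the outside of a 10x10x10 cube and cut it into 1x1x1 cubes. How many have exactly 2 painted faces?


Large cube: 10 x 10 x 10, cut into unit cubes.
n = 10, so n - 2 = 8
Cubes with 2 painted faces lie along the edges, excluding corners.
A cube has 12 edges; each contributes (n - 2) = 8 such cubes.
Count = 12 * 8 = 96
96 unit cubes


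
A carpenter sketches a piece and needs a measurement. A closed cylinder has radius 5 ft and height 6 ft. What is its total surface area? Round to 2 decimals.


Shape: closed cylinder
Radius r = 5 ft, Height h = 6 ft
Formula: SA = 2*pi*r^2 + 2*pi*r*h = 2*pi*r*(r + h)
r + h = 11
2 * r * (r + h) = 2 * 5 * 11 = 110
SA = 110 * pi
SA = 345.58
345.58 ft^2


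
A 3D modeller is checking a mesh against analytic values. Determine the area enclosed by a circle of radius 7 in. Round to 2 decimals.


Shape: circle
Radius r = 7 in
Formula: A = pi * r^2
r^2 = 7^2 = 49
A = pi * 49
A = 153.94
153.94 in^2


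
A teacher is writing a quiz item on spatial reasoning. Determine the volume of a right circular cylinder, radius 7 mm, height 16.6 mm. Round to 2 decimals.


Shape: cylinder
Radius r = 7 mm, Height h = 16.6 mm
Formula: V = pi * r^2 * h
r^2 = 49
V = pi * 49 * 16.6
V = 813.4 * pi
V = 2555.37
2555.37 mm^3


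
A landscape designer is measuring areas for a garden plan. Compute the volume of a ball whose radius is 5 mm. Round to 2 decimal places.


Shape: sphere
Radius r = 5 mm
Formula: V = (4/3) * pi * r^3
r^3 = 125
(4/3) * 125 = 166.666667
V = 166.666667 * pi
V = 523.6
523.6 mm^3


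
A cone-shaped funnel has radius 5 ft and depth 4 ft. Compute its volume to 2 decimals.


Shape: cone
Radius r = 5 ft, Height h = 4 ft
Formula: V = (1/3) * pi * r^2 * h
r^2 = 25
pi * r^2 * h = pi * 25 * 4 = 100 * pi
V = 100 * pi / 3
V = 104.72
104.72 ft^3


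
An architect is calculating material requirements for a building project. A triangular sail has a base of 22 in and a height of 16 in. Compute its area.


Shape: triangle
Base b = 22 in, Height h = 16 in
Formula: A = (1/2) * b * h
A = 0.5 * 22 * 16
A = 0.5 * 352
A = 176
176 in^2


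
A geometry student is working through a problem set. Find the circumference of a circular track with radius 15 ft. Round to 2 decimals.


Shape: circle
Radius r = 15 ft
Formula: C = 2 * pi * r
C = 2 * pi * 15
C = 30 * pi
C = 94.25
94.25 ft


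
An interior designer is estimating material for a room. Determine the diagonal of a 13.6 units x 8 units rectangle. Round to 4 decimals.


Shape: rectangle (diagonal via Pythagoras)
Sides: 13.6 units and 8 units
Formula: d = sqrt(l^2 + w^2)
l^2 = 184.96, w^2 = 64
l^2 + w^2 = 248.96
d = sqrt(248.96)
d = 15.7785
15.7785 units


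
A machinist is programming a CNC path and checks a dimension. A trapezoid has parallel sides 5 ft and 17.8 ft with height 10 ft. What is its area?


Shape: trapezoid
Parallel sides a = 5 ft, b = 17.8 ft; Height h = 10 ft
Formula: A = (a + b) * h / 2
a + b = 5 + 17.8 = 22.8
A = 22.8 * 10 / 2
A = 228 / 2
A = 114
114 ft^2


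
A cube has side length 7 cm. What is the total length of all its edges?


Shape: cube
Side s = 7 cm
A cube has 12 edges, all equal.
Formula: total edge length = 12 * s
Total = 12 * 7
Total = 84
84 cm


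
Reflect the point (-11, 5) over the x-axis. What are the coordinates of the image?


Transformation: reflection
Original point: (-11, 5)
Rule for reflection over the x-axis: (x, y) -> (x, -y)
Apply: (-11, 5) -> (-11, -5)
(-11, -5)


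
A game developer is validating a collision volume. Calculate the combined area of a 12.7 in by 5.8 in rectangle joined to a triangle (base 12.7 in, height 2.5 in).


Composite shape: rectangle + triangle
Rectangle area = 12.7 * 5.8 = 73.66
Triangle area = 0.5 * 12.7 * 2.5 = 15.875
Total = 73.66 + 15.875
Total = 89.535
89.535 in^2


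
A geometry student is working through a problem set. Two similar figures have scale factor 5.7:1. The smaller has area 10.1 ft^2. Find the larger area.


Linear scale factor k = 5.7
Original area = 10.1 ft^2
Rule: under a linear scaling by k, areas scale by k^2.
k^2 = 5.7^2 = 32.49
New area = 10.1 * 32.49
New area = 328.149
328.149 ft^2


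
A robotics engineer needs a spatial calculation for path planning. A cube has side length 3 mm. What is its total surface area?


Shape: cube
Side s = 3 mm
A cube has 6 square faces.
Formula: SA = 6 * s^2
s^2 = 9
SA = 6 * 9
SA = 54
54 mm^2


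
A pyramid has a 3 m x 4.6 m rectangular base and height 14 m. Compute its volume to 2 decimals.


Shape: rectangular pyramid
Base: 3 m x 4.6 m, Height h = 14 m
Formula: V = (1/3) * base_area * h
base_area = 3 * 4.6 = 13.8
base_area * h = 13.8 * 14 = 193.2
V = 193.2 / 3
V = 64.4
64.4 m^3


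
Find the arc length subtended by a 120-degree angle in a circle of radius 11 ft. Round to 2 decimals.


Shape: circular arc
Radius r = 11 ft, Angle = 120 degrees
Formula: L = (angle/360) * 2 * pi * r
2 * pi * r = 22 * pi
L = (120/360) * 22 * pi
L = 7.333333 * pi
L = 23.04
23.04 ft


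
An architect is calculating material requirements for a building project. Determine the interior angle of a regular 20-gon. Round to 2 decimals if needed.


Shape: regular icosagon (20 sides)
Formula: interior angle = (n - 2) * 180 / n
(n - 2) = 18
(n - 2) * 180 = 3240
angle = 3240 / 20
angle = 162
162 degrees


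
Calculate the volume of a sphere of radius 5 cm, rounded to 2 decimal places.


Shape: sphere
Radius r = 5 cm
Formula: V = (4/3) * pi * r^3
r^3 = 125
(4/3) * 125 = 166.666667
V = 166.666667 * pi
V = 523.6
523.6 cm^3


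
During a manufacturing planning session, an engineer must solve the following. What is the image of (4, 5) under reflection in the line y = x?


Transformation: reflection
Original point: (4, 5)
Rule for reflection over y = x: (x, y) -> (y, x)
Apply: (4, 5) -> (5, 4)
(5, 4)


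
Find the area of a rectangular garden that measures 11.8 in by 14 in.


Shape: rectangle
Length l = 11.8 in, Width w = 14 in
Formula: A = l * w
A = 11.8 * 14
A = 165.2
165.2 in^2


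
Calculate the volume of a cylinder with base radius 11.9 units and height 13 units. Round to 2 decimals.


Shape: cylinder
Radius r = 11.9 units, Height h = 13 units
Formula: V = pi * r^2 * h
r^2 = 141.61
V = pi * 141.61 * 13
V = 1840.93 * pi
V = 5783.45
5783.45 units^3


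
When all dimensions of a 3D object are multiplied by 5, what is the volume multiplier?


Linear scale factor k = 5
Rule: under a linear scaling by k, volumes scale by k^3.
k^3 = 5 * 5 * 5
k^3 = 25 * 5
k^3 = 125
Volume scales by a factor of 125.
125 (dimensionless)


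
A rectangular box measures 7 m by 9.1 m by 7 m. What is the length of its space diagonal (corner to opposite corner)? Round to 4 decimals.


Shape: rectangular box (space diagonal)
l = 7 m, w = 9.1 m, h = 7 m
Visualize: the diagonal of the base, then a right triangle with that diagonal and the height.
Formula: d = sqrt(l^2 + w^2 + h^2)
l^2 + w^2 + h^2 = 49 + 82.81 + 49 = 180.81
d = sqrt(180.81)
d = 13.4466
13.4466 m


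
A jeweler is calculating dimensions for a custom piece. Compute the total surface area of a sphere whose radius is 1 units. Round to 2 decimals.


Shape: sphere
Radius r = 1 units
Formula: SA = 4 * pi * r^2
r^2 = 1
SA = 4 * pi * 1
SA = 4 * pi
SA = 12.57
12.57 units^2


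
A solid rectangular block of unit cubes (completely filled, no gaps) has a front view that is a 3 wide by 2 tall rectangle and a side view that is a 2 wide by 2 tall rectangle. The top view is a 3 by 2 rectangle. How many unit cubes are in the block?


Orthographic views of a solid rectangular block:
Front view 3 x 2 -> length = 3, height = 2
Side view 2 x 2 -> width = 2, height = 2 (consistent)
Top view 3 x 2 -> confirms length = 3, width = 2
The block is 3 x 2 x 2.
Total unit cubes = 3 * 2 * 2 = 12
12 unit cubes


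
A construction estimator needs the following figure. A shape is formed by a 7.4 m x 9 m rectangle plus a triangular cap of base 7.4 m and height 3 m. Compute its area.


Composite shape: rectangle + triangle
Rectangle area = 7.4 * 9 = 66.6
Triangle area = 0.5 * 7.4 * 3 = 11.1
Total = 66.6 + 11.1
Total = 77.7
77.7 m^2


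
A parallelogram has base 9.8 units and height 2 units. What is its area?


Shape: parallelogram
Base b = 9.8 units, Height h = 2 units
Formula: A = b * h
A = 9.8 * 2
A = 19.6
19.6 units^2


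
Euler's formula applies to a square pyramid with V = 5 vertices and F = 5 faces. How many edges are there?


Polyhedron: square pyramid
Euler's formula for convex polyhedra: V - E + F = 2
Given: V = 5 vertices and F = 5 faces
Solve for E:
E = V + F - 2 = 5 + 5 - 2 = 8
8 edges


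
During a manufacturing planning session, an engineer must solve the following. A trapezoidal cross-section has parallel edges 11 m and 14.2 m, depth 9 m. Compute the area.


Shape: trapezoid
Parallel sides a = 11 m, b = 14.2 m; Height h = 9 m
Formula: A = (a + b) * h / 2
a + b = 11 + 14.2 = 25.2
A = 25.2 * 9 / 2
A = 226.8 / 2
A = 113.4
113.4 m^2


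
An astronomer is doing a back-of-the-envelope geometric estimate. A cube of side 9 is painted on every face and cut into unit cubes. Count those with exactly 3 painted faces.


Large cube: 9 x 9 x 9, cut into unit cubes.
Cubes with 3 painted faces are at the corners. A cube always has 8 corners.
Count = 8
8 unit cubes


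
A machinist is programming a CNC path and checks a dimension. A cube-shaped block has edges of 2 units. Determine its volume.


Shape: cube
Side s = 2 units
Formula: V = s^3
V = 2 * 2 * 2
V = 4 * 2
V = 8
8 units^3


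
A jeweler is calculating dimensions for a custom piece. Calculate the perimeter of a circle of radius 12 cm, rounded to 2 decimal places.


Shape: circle
Radius r = 12 cm
Formula: C = 2 * pi * r
C = 2 * pi * 12
C = 24 * pi
C = 75.4
75.4 cm


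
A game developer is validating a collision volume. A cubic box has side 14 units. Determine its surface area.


Shape: cube
Side s = 14 units
A cube has 6 square faces.
Formula: SA = 6 * s^2
s^2 = 196
SA = 6 * 196
SA = 1176
1176 units^2


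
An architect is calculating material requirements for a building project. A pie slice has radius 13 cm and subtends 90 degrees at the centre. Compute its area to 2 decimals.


Shape: circular sector
Radius r = 13 cm, Angle = 90 degrees
Formula: A = (angle/360) * pi * r^2
r^2 = 169
Fraction of circle = 90/360
A = (90/360) * pi * 169
A = 42.25 * pi
A = 132.73
132.73 cm^2


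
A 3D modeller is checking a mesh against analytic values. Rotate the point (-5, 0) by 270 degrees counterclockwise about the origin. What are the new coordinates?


Transformation: rotation about the origin
Original point: (-5, 0)
Rule for 270 deg counterclockwise: (x, y) -> (y, -x)
Apply: (-5, 0) -> (0, 5)
(0, 5)


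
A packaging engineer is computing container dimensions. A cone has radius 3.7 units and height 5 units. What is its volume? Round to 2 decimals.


Shape: cone
Radius r = 3.7 units, Height h = 5 units
Formula: V = (1/3) * pi * r^2 * h
r^2 = 13.69
pi * r^2 * h = pi * 13.69 * 5 = 68.45 * pi
V = 68.45 * pi / 3
V = 71.68
71.68 units^3
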